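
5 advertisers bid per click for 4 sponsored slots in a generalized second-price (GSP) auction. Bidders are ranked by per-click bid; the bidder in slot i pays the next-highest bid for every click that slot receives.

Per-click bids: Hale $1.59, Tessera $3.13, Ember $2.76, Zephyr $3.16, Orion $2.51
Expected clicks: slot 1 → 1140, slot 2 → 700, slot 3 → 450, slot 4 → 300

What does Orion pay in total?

Orion pays $477.00

Per-click bids in order: $3.16 (Zephyr) > $3.13 (Tessera) > $2.76 (Ember) > $2.51 (Orion) > $1.59 (Hale)
Orion holds slot 4 → pays next bid $1.59 × 300 clicks = $477.00.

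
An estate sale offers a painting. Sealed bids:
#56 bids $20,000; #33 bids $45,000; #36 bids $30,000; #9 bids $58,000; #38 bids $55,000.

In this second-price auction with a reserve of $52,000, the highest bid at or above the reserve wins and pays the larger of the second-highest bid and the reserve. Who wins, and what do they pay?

#9 pays $55,000

Bids ranked: 58,000 (#9) > 55,000 (#38) > 45,000 (#33) > 30,000 (#36) > 20,000 (#56)
#9 has the top bid at or above the reserve ($58,000).
Second-highest bid $55,000 exceeds the reserve $52,000 → payment $55,000.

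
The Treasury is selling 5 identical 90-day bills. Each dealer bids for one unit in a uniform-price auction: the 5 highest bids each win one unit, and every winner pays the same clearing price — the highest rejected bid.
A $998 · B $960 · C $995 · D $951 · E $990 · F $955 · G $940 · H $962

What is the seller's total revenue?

Total revenue: $4,775

Bids ranked high→low: 998 (A), 995 (C), 990 (E), 962 (H), 960 (B), 955 (F), 951 (D), …
The 5 highest are A, C, E, H, B.
Highest unsuccessful bid: $955 → clearing price.
Total revenue = 5 × $955 = $4,775.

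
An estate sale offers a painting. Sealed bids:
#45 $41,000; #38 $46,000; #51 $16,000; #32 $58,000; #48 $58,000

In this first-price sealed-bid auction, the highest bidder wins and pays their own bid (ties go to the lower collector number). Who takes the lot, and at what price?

Bids in order: 58,000 (#32) > 58,000 (#48) > 46,000 (#38) > 41,000 (#45) > 16,000 (#51)
Tie at $58,000 → #32 wins by tie-break.
#32 has the highest bid and pays exactly that: $58,000.

#32 pays $58,000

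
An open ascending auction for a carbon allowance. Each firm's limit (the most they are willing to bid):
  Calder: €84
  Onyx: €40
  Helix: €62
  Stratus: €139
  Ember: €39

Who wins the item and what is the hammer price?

Rule: the price rises until one bidder remains; the winner pays the price at which the last rival dropped out.
Limits ranked: 139 (Stratus) > 84 (Calder) > 62 (Helix) > 40 (Onyx) > 39 (Ember)
Bidding ends when Calder exits at €84; Stratus takes it.

Stratus wins at €84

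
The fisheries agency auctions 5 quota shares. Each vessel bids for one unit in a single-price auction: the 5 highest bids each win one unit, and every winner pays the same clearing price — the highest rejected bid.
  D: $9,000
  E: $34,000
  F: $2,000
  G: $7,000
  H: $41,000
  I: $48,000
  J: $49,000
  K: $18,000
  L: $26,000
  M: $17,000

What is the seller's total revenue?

Total revenue: $90,000

Sorting: 49,000 (J), 48,000 (I), 41,000 (H), 34,000 (E), 26,000 (L), 18,000 (K), 17,000 (M), …
Top 5: J, I, H, E, L.
Highest unsuccessful bid: $18,000 → clearing price.
Total revenue = 5 × $18,000 = $90,000.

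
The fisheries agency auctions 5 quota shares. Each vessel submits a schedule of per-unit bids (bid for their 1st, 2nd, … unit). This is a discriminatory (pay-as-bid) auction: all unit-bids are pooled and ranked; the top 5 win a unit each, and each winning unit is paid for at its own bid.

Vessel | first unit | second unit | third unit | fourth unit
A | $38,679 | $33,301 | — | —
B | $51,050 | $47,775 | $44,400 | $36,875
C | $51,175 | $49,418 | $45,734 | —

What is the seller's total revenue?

Total revenue: $245,152

Pooled unit-bids ranked (top 5): 51,175 (C-1), 51,050 (B-1), 49,418 (C-2), 47,775 (B-2), 45,734 (C-3)
Next rejected bid: $44,400 (not a price — pay-as-bid).
Each winning unit pays its own bid.
Revenue = 51,175 + 51,050 + 49,418 + 47,775 + 45,734 = $245,152.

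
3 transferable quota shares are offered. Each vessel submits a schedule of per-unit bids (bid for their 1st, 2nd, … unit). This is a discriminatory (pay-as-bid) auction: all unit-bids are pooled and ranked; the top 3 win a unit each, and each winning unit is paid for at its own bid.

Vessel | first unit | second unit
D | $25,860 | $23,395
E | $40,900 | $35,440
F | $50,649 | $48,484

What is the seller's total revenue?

All unit-bids, highest first — top 3: 50,649 (F-1), 48,484 (F-2), 40,900 (E-1)
Next rejected bid: $35,440 (not a price — pay-as-bid).
Each winning unit pays its own bid.
Revenue = 50,649 + 48,484 + 40,900 = $140,033.

Total revenue: $140,033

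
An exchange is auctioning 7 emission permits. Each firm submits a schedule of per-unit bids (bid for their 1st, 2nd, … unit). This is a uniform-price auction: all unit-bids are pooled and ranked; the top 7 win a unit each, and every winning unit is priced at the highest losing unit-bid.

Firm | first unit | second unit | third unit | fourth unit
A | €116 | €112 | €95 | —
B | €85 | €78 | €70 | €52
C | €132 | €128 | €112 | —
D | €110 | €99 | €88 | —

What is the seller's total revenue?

Merging the schedules and taking the best 7: 132 (C-1), 128 (C-2), 116 (A-1), 112 (A-2), 112 (C-3), 110 (D-1), 99 (D-2)
Highest rejected unit-bid = €95.
Allocation: A 2, C 3, D 2. Every unit priced at €95.
Revenue = 7 × 95 = €665.

Total revenue: €665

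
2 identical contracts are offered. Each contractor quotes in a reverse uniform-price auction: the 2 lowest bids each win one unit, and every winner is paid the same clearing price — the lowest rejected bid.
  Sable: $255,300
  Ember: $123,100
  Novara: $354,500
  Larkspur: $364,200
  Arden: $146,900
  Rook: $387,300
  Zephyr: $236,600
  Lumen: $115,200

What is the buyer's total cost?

Total cost: $293,800

Bids ranked low→high: 115,200 (Lumen), 123,100 (Ember), 146,900 (Arden), 236,600 (Zephyr), …
Winners (2 units): Lumen, Ember.
Clearing price = lowest rejected bid = $146,900.
Total cost = 2 × $146,900 = $293,800.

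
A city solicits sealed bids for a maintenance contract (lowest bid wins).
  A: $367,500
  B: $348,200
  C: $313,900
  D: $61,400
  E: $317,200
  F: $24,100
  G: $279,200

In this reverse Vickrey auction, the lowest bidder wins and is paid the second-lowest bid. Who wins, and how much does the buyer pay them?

Bids in order: 24,100 (F) < 61,400 (D) < 279,200 (G) < 313,900 (C) < 317,200 (E) < 348,200 (B) < …
F is lowest; is paid the second-lowest bid, $61,400.

F is paid $61,400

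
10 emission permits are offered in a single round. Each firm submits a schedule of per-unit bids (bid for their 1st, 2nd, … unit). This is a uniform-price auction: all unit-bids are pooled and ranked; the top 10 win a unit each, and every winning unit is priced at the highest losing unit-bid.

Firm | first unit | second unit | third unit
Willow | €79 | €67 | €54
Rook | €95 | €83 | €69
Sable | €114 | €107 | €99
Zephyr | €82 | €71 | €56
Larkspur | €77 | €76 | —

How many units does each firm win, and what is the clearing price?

All unit-bids, highest first — top 10: 114 (Sable-1), 107 (Sable-2), 99 (Sable-3), 95 (Rook-1), 83 (Rook-2), 82 (Zephyr-1), 79 (Willow-1), 77 (Larkspur-1), 76 (Larkspur-2), 71 (Zephyr-2)
Highest rejected unit-bid = €69.
Allocation: Larkspur 2, Rook 2, Sable 3, Willow 1, Zephyr 2.

Larkspur 2, Rook 2, Sable 3, Willow 1, Zephyr 2; clearing price €69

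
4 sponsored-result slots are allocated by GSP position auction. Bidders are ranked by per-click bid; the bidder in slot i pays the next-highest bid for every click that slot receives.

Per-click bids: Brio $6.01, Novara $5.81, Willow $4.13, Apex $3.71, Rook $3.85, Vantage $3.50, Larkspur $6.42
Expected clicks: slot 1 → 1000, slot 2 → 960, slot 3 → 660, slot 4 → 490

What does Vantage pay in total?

Vantage pays $0.00

Per-click bids in order: $6.42 (Larkspur) > $6.01 (Brio) > $5.81 (Novara) > $4.13 (Willow) > $3.85 (Rook) > …
Vantage ranks below slot 4 → no slot, pays nothing.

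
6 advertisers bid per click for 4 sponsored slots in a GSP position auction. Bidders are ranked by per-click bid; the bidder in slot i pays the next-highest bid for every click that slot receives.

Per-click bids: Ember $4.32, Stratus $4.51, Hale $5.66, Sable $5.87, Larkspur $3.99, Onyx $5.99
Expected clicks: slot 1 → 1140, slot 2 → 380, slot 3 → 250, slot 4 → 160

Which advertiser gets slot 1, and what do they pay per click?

Per-click bids in order: $5.99 (Onyx) > $5.87 (Sable) > $5.66 (Hale) > $4.51 (Stratus) > $4.32 (Ember) > …
Slot 1 goes to the first-ranked bidder, Onyx, who pays the next bid down: $5.87/click.

Onyx; $5.87 per click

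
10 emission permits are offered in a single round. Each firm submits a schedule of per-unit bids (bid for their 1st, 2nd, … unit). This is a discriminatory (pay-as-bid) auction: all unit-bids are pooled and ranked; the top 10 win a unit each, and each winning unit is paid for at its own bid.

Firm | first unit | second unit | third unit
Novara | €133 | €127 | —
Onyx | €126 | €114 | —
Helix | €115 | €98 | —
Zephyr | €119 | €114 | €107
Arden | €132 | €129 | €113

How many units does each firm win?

All unit-bids, highest first — top 10: 133 (Novara-1), 132 (Arden-1), 129 (Arden-2), 127 (Novara-2), 126 (Onyx-1), 119 (Zephyr-1), 115 (Helix-1), 114 (Onyx-2), 114 (Zephyr-2), 113 (Arden-3)
Next rejected bid: €107 (not a price — pay-as-bid).
Allocation: Arden 3, Helix 1, Novara 2, Onyx 2, Zephyr 2.

Arden 3, Helix 1, Novara 2, Onyx 2, Zephyr 2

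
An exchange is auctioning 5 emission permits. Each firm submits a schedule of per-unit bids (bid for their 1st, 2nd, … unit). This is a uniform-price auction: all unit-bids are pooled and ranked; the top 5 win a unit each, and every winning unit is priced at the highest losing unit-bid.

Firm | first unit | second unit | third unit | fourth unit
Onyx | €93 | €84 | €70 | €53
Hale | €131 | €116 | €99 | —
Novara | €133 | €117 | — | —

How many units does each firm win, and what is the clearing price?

Hale 3, Novara 2; clearing price €93

Merging the schedules and taking the best 5: 133 (Novara-1), 131 (Hale-1), 117 (Novara-2), 116 (Hale-2), 99 (Hale-3)
The (k+1)-th unit-bid is €93.
Allocation: Hale 3, Novara 2.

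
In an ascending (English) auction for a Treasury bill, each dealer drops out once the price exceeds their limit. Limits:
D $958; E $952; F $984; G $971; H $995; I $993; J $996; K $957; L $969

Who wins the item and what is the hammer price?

Limits ranked: 996 (J) > 995 (H) > 993 (I) > 984 (F) > 971 (G) > 969 (L) > …
Once the price passes $995, only J is left; the hammer falls at H's limit of $995.

J wins at $995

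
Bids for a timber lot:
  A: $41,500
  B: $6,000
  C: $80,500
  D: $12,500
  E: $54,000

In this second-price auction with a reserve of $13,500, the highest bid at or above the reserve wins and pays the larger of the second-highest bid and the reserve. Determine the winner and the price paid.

C pays $54,000

Second-price auction with a reserve of $13,500: the highest bid at or above the reserve wins and pays the larger of the second-highest bid and the reserve.
Bids ranked: 80,500 (C) > 54,000 (E) > 41,500 (A) > 12,500 (D) > 6,000 (B)
C has the top bid at or above the reserve ($80,500).
Second-highest bid $54,000 exceeds the reserve $13,500 → payment $54,000.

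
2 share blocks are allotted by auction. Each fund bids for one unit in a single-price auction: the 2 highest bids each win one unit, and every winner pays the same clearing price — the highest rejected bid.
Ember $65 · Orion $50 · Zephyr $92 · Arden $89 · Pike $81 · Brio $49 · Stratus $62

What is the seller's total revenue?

Total revenue: $162

Ordering the bids: 92 (Zephyr), 89 (Arden), 81 (Pike), 65 (Ember), …
Top 2: Zephyr, Arden.
First losing bid is Pike's $81, which sets the uniform price.
Total revenue = 2 × $81 = $162.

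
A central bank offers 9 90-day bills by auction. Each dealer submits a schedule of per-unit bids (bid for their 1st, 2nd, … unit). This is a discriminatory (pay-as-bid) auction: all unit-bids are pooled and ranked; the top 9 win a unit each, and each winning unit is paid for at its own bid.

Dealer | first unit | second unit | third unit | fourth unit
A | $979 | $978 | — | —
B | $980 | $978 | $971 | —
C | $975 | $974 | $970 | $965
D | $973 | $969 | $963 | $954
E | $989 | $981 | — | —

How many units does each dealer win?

All unit-bids, highest first — top 9: 989 (E-1), 981 (E-2), 980 (B-1), 979 (A-1), 978 (A-2), 978 (B-2), 975 (C-1), 974 (C-2), 973 (D-1)
Next rejected bid: $971 (not a price — pay-as-bid).
Allocation: A 2, B 2, C 2, D 1, E 2.

A 2, B 2, C 2, D 1, E 2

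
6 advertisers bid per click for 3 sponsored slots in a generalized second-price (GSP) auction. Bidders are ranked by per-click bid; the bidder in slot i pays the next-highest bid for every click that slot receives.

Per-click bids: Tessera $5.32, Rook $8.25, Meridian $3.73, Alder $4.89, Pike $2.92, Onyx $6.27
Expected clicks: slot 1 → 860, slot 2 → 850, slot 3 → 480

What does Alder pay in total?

Alder pays $0.00

Per-click bids in order: $8.25 (Rook) > $6.27 (Onyx) > $5.32 (Tessera) > $4.89 (Alder) > …
Alder ranks below slot 3 → no slot, pays nothing.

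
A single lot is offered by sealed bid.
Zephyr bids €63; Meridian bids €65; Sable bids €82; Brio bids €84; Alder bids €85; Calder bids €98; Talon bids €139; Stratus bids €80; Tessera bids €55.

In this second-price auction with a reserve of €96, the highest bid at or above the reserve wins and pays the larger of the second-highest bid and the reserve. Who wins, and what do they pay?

Talon pays €98

Bids in order: 139 (Talon) > 98 (Calder) > 85 (Alder) > 84 (Brio) > 82 (Sable) > 80 (Stratus) > …
Talon has the top bid at or above the reserve (€139).
max(second-highest €98, reserve €96) = €98; the reserve does not bind.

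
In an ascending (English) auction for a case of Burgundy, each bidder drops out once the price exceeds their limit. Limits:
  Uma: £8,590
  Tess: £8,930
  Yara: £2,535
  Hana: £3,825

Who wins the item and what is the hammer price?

Rule: the price rises until one bidder remains; the winner pays the price at which the last rival dropped out.
Limits in order: 8,930 (Tess) > 8,590 (Uma) > 3,825 (Hana) > 2,535 (Yara)
Bidding ends when Uma exits at £8,590; Tess takes it.

Tess wins at £8,590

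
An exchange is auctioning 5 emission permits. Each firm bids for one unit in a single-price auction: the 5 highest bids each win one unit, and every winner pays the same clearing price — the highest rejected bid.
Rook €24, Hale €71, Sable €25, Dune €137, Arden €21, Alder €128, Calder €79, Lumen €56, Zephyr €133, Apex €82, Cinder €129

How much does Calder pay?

Sorting: 137 (Dune), 133 (Zephyr), 129 (Cinder), 128 (Alder), 82 (Apex), 79 (Calder), 71 (Hale), …
Top 5: Dune, Zephyr, Cinder, Alder, Apex.
First losing bid is Calder's €79, which sets the uniform price.
Calder does not win → pays €0.

Calder pays €0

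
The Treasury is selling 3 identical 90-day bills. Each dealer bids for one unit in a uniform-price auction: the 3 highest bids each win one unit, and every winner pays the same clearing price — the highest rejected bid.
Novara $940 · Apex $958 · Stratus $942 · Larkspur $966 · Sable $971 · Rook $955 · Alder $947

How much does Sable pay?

Sable pays $955

Ordering the bids: 971 (Sable), 966 (Larkspur), 958 (Apex), 955 (Rook), 947 (Alder), …
Winners (3 units): Sable, Larkspur, Apex.
First losing bid is Rook's $955, which sets the uniform price.
Sable wins → pays $955.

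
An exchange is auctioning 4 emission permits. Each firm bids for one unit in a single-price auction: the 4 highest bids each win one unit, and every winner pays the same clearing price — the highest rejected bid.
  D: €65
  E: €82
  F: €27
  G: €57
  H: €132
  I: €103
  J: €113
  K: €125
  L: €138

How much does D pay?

Sorting: 138 (L), 132 (H), 125 (K), 113 (J), 103 (I), 82 (E), …
The 4 highest are L, H, K, J.
Highest unsuccessful bid: €103 → clearing price.
D does not win → pays €0.

D pays €0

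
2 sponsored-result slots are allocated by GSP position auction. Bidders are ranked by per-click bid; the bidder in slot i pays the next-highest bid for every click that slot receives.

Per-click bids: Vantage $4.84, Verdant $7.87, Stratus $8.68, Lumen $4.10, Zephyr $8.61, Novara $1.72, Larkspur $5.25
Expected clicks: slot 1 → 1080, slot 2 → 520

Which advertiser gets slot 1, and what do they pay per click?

Per-click bids in order: $8.68 (Stratus) > $8.61 (Zephyr) > $7.87 (Verdant) > …
Slot 1 goes to the first-ranked bidder, Stratus, who pays the next bid down: $8.61/click.

Stratus; $8.61 per click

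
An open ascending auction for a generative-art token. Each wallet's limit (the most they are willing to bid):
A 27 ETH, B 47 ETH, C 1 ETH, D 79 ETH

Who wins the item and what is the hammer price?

D wins at 47 ETH

Sorting limits: 79 (D) > 47 (B) > 27 (A) > 1 (C)
Once the price passes 47 ETH, only D is left; the hammer falls at B's limit of 47 ETH.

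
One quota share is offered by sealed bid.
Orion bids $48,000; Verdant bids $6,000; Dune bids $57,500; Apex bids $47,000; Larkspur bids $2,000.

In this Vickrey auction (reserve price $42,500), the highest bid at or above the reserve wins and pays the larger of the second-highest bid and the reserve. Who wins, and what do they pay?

Dune pays $48,000

Rule: the highest bid at or above the reserve wins and pays the larger of the second-highest bid and the reserve.
Sorting bids: 57,500 (Dune) > 48,000 (Orion) > 47,000 (Apex) > 6,000 (Verdant) > 2,000 (Larkspur)
Dune has the top bid at or above the reserve ($57,500).
Second-highest bid $48,000 exceeds the reserve $42,500 → payment $48,000.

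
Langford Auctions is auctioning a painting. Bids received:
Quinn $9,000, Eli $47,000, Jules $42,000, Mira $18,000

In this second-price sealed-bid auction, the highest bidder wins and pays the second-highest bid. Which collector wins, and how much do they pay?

Second-price sealed-bid auction: the highest bidder wins and pays the second-highest bid.
Bids in order: 47,000 (Eli) > 42,000 (Jules) > 18,000 (Mira) > 9,000 (Quinn)
Eli wins with the highest bid; price is set by the runner-up at $42,000.

Eli pays $42,000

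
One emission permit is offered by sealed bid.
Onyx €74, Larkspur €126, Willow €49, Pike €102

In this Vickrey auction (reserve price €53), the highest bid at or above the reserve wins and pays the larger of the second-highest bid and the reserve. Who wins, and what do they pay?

Larkspur pays €102

Sorting bids: 126 (Larkspur) > 102 (Pike) > 74 (Onyx) > 49 (Willow)
Highest eligible bid: Larkspur at €126.
max(second-highest €102, reserve €53) = €102; the reserve does not bind.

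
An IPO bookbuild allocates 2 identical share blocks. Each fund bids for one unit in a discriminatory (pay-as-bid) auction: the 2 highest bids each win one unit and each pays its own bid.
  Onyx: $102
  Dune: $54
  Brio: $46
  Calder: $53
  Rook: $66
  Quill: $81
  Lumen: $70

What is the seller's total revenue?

Total revenue: $183

Bids ranked high→low: 102 (Onyx), 81 (Quill), 70 (Lumen), 66 (Rook), …
Top 2: Onyx, Quill.
Total revenue = 102 + 81 = $183.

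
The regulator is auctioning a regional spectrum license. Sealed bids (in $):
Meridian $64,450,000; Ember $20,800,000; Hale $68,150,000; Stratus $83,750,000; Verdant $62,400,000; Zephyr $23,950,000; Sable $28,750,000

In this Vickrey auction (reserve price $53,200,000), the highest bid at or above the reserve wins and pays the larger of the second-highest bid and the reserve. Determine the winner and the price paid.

Rule: the highest bid at or above the reserve wins and pays the larger of the second-highest bid and the reserve.
Sorting bids: 83,750,000 (Stratus) > 68,150,000 (Hale) > 64,450,000 (Meridian) > 62,400,000 (Verdant) > 28,750,000 (Sable) > 23,950,000 (Zephyr) > …
Highest eligible bid: Stratus at $83,750,000.
Second-highest bid $68,150,000 exceeds the reserve $53,200,000 → payment $68,150,000.

Stratus pays $68,150,000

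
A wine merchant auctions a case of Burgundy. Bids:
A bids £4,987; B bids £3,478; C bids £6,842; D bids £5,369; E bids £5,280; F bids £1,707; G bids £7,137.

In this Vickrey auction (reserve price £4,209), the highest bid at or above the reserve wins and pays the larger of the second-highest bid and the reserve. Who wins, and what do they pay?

Bids in order: 7,137 (G) > 6,842 (C) > 5,369 (D) > 5,280 (E) > 4,987 (A) > 3,478 (B) > …
Highest eligible bid: G at £7,137.
max(second-highest £6,842, reserve £4,209) = £6,842; the reserve does not bind.

G pays £6,842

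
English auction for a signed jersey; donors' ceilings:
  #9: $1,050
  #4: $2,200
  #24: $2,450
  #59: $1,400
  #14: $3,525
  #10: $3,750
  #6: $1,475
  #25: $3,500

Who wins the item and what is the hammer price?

#10 wins at $3,525

Limits ranked: 3,750 (#10) > 3,525 (#14) > 3,500 (#25) > 2,450 (#24) > 2,200 (#4) > 1,475 (#6) > …
Bidding ends when #14 exits at $3,525; #10 takes it.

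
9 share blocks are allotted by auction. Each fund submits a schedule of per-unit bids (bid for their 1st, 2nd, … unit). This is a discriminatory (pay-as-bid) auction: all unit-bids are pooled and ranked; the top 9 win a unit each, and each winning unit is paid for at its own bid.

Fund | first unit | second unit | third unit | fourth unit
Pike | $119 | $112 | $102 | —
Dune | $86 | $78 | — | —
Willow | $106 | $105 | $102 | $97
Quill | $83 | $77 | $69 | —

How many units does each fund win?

All unit-bids, highest first — top 9: 119 (Pike-1), 112 (Pike-2), 106 (Willow-1), 105 (Willow-2), 102 (Pike-3), 102 (Willow-3), 97 (Willow-4), 86 (Dune-1), 83 (Quill-1)
Next rejected bid: $78 (not a price — pay-as-bid).
Allocation: Dune 1, Pike 3, Quill 1, Willow 4.

Dune 1, Pike 3, Quill 1, Willow 4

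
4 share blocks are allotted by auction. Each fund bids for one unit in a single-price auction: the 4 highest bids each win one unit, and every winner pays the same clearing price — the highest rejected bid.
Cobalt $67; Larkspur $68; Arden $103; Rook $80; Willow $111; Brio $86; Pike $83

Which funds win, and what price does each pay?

Willow, Arden, Brio, Pike; each pays $80

Bids ranked high→low: 111 (Willow), 103 (Arden), 86 (Brio), 83 (Pike), 80 (Rook), 68 (Larkspur), …
The 4 highest are Willow, Arden, Brio, Pike.
Highest unsuccessful bid: $80 → clearing price.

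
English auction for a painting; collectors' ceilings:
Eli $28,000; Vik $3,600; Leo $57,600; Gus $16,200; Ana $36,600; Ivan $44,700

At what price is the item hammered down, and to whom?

Leo wins at $44,700

Ascending (English) auction: the price rises until one bidder remains; the winner pays the price at which the last rival dropped out.
Limits ranked: 57,600 (Leo) > 44,700 (Ivan) > 36,600 (Ana) > 28,000 (Eli) > 16,200 (Gus) > 3,600 (Vik)
Bidding ends when Ivan exits at $44,700; Leo takes it.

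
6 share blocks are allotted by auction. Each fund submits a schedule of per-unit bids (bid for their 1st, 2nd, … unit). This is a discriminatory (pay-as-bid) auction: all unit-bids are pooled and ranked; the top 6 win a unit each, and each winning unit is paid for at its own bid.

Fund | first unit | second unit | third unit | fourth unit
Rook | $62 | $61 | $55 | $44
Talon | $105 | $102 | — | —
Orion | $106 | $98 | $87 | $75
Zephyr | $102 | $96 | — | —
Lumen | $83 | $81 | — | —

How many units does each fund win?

Merging the schedules and taking the best 6: 106 (Orion-1), 105 (Talon-1), 102 (Talon-2), 102 (Zephyr-1), 98 (Orion-2), 96 (Zephyr-2)
Next rejected bid: $87 (not a price — pay-as-bid).
Allocation: Orion 2, Talon 2, Zephyr 2.

Orion 2, Talon 2, Zephyr 2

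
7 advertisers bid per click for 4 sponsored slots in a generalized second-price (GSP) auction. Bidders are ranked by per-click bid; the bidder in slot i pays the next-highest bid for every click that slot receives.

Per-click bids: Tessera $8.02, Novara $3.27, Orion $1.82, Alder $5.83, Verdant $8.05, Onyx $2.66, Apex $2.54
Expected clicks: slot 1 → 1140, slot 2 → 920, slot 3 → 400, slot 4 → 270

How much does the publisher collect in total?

Total revenue: $16532.60

Ranked by bid: $8.05 (Verdant) > $8.02 (Tessera) > $5.83 (Alder) > $3.27 (Novara) > $2.66 (Onyx) > …
Slot 1: Verdant pays $8.02 × 1140 = $9142.80
Slot 2: Tessera pays $5.83 × 920 = $5363.60
Slot 3: Alder pays $3.27 × 400 = $1308.00
Slot 4: Novara pays $2.66 × 270 = $718.20
Total = $16532.60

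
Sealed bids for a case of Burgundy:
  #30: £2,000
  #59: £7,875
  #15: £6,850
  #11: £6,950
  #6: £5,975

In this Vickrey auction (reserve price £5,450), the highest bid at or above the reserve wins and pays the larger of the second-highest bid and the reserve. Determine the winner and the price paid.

#59 pays £6,950

Bids in order: 7,875 (#59) > 6,950 (#11) > 6,850 (#15) > 5,975 (#6) > 2,000 (#30)
Highest eligible bid: #59 at £7,875.
max(second-highest £6,950, reserve £5,450) = £6,950; the reserve does not bind.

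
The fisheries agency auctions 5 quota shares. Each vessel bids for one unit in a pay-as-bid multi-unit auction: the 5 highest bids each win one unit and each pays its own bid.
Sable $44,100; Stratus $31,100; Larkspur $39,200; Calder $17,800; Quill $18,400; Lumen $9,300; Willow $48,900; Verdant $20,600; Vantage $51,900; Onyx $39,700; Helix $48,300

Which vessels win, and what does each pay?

Bids ranked high→low: 51,900 (Vantage), 48,900 (Willow), 48,300 (Helix), 44,100 (Sable), 39,700 (Onyx), 39,200 (Larkspur), 31,100 (Stratus), …
The 5 highest are Vantage, Willow, Helix, Sable, Onyx.
Each winner pays its own bid: Vantage $51,900, Willow $48,900, Helix $48,300, Sable $44,100, Onyx $39,700.

Vantage $51,900, Willow $48,900, Helix $48,300, Sable $44,100, Onyx $39,700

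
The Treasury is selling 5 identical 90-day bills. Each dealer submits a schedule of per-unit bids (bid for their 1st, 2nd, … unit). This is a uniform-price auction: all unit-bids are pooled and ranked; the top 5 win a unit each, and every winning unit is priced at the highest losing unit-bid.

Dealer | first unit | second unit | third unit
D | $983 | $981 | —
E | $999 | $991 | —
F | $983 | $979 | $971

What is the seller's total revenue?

All unit-bids, highest first — top 5: 999 (E-1), 991 (E-2), 983 (D-1), 983 (F-1), 981 (D-2)
The (k+1)-th unit-bid is $979.
Allocation: D 2, E 2, F 1. Every unit priced at $979.
Revenue = 5 × 979 = $4,895.

Total revenue: $4,895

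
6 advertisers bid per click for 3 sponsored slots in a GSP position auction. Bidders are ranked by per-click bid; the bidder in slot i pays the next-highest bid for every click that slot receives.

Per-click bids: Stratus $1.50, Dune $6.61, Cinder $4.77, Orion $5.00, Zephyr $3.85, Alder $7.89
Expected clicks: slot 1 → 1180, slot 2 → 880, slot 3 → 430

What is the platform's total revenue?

Total revenue: $14250.90

Sorting advertisers: $7.89 (Alder) > $6.61 (Dune) > $5.00 (Orion) > $4.77 (Cinder) > …
Slot 1: Alder pays $6.61 × 1180 = $7799.80
Slot 2: Dune pays $5.00 × 880 = $4400.00
Slot 3: Orion pays $4.77 × 430 = $2051.10
Total = $14250.90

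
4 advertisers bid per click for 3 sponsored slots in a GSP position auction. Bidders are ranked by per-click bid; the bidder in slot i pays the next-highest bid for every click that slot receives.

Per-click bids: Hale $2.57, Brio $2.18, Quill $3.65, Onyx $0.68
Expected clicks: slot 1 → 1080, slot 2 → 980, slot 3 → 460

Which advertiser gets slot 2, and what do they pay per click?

Ranked by bid: $3.65 (Quill) > $2.57 (Hale) > $2.18 (Brio) > $0.68 (Onyx)
Slot 2 goes to the second-ranked bidder, Hale, who pays the next bid down: $2.18/click.

Hale; $2.18 per click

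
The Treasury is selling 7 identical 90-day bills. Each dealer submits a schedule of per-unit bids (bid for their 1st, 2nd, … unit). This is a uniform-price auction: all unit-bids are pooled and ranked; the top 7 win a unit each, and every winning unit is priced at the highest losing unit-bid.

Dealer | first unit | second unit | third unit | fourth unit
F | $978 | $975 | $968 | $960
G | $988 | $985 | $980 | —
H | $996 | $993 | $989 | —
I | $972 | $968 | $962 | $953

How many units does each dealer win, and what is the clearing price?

F 1, G 3, H 3; clearing price $975

All unit-bids, highest first — top 7: 996 (H-1), 993 (H-2), 989 (H-3), 988 (G-1), 985 (G-2), 980 (G-3), 978 (F-1)
Highest rejected unit-bid = $975.
Allocation: F 1, G 3, H 3.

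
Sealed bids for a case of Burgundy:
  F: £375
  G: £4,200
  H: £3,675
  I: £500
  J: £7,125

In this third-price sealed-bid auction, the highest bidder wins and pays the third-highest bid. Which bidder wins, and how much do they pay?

Bids in order: 7,125 (J) > 4,200 (G) > 3,675 (H) > 500 (I) > 375 (F)
J wins; payment is bid #3 in the ranking = £3,675.

J pays £3,675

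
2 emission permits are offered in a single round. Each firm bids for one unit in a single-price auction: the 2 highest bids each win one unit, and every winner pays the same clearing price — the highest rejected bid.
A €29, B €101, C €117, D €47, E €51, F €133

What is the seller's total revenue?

Ordering the bids: 133 (F), 117 (C), 101 (B), 51 (E), …
Top 2: F, C.
Highest unsuccessful bid: €101 → clearing price.
Total revenue = 2 × €101 = €202.

Total revenue: €202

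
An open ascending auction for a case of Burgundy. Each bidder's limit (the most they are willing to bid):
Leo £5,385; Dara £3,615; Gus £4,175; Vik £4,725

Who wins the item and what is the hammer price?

Leo wins at £4,725

Limits ranked: 5,385 (Leo) > 4,725 (Vik) > 4,175 (Gus) > 3,615 (Dara)
Once the price passes £4,725, only Leo is left; the hammer falls at Vik's limit of £4,725.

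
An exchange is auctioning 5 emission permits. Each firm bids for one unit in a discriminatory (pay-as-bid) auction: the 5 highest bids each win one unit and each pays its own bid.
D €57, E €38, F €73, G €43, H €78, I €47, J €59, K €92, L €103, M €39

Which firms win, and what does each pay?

Ordering the bids: 103 (L), 92 (K), 78 (H), 73 (F), 59 (J), 57 (D), 47 (I), …
Top 5: L, K, H, F, J.
Each winner pays its own bid: L €103, K €92, H €78, F €73, J €59.

L €103, K €92, H €78, F €73, J €59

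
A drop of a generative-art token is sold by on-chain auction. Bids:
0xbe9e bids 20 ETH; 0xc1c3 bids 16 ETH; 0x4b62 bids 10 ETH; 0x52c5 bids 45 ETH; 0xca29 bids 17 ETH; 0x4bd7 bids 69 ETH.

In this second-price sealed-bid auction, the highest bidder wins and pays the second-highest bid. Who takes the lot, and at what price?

Second-price sealed-bid auction: the highest bidder wins and pays the second-highest bid.
Sorting bids: 69 (0x4bd7) > 45 (0x52c5) > 20 (0xbe9e) > 17 (0xca29) > 16 (0xc1c3) > 10 (0x4b62)
Second-price: 0x4bd7 pays 0x52c5's bid of 45 ETH.

0x4bd7 pays 45 ETH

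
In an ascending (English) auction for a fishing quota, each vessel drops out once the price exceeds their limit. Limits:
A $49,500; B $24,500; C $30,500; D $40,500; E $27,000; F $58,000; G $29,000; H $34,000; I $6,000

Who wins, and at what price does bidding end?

Sorting limits: 58,000 (F) > 49,500 (A) > 40,500 (D) > 34,000 (H) > 30,500 (C) > 29,000 (G) > …
A is the last rival to drop out, at $49,500; F remains and wins at that price.

F wins at $49,500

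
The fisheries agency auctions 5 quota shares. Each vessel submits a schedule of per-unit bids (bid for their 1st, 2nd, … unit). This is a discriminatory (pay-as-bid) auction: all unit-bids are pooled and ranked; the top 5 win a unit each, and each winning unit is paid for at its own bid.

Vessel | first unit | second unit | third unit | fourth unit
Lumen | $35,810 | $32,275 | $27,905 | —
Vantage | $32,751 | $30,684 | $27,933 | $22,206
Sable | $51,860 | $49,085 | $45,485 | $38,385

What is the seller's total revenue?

All unit-bids, highest first — top 5: 51,860 (Sable-1), 49,085 (Sable-2), 45,485 (Sable-3), 38,385 (Sable-4), 35,810 (Lumen-1)
Next rejected bid: $32,751 (not a price — pay-as-bid).
Each winning unit pays its own bid.
Revenue = 51,860 + 49,085 + 45,485 + 38,385 + 35,810 = $220,625.

Total revenue: $220,625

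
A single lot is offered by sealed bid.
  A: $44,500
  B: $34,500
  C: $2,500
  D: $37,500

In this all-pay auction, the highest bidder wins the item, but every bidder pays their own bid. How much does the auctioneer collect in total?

Bids in order: 44,500 (A) > 37,500 (D) > 34,500 (B) > 2,500 (C)
Every bidder forfeits their bid regardless of winning.
Revenue = 44,500 + 34,500 + 2,500 + 37,500 = $119,000.

Total revenue: $119,000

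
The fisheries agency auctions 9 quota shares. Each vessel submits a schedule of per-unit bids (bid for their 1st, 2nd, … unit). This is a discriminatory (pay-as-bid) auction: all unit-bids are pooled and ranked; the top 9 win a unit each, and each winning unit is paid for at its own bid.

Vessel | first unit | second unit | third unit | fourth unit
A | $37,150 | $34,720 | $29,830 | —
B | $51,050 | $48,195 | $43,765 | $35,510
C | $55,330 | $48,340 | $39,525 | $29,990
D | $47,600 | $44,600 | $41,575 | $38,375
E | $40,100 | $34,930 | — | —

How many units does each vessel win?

B 3, C 2, D 3, E 1

All unit-bids, highest first — top 9: 55,330 (C-1), 51,050 (B-1), 48,340 (C-2), 48,195 (B-2), 47,600 (D-1), 44,600 (D-2), 43,765 (B-3), 41,575 (D-3), 40,100 (E-1)
Next rejected bid: $39,525 (not a price — pay-as-bid).
Allocation: B 3, C 2, D 3, E 1.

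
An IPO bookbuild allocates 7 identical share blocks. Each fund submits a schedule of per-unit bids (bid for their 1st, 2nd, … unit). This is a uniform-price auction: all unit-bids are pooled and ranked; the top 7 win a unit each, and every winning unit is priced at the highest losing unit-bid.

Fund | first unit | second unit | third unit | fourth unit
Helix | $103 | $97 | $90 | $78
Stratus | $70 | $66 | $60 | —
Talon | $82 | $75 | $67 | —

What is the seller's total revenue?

Total revenue: $469

Pooled unit-bids ranked (top 7): 103 (Helix-1), 97 (Helix-2), 90 (Helix-3), 82 (Talon-1), 78 (Helix-4), 75 (Talon-2), 70 (Stratus-1)
The (k+1)-th unit-bid is $67.
Allocation: Helix 4, Stratus 1, Talon 2. Every unit priced at $67.
Revenue = 7 × 67 = $469.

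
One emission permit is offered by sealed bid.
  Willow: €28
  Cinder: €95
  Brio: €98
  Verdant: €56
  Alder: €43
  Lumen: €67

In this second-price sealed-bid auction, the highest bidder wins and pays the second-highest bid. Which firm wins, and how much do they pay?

Bids in order: 98 (Brio) > 95 (Cinder) > 67 (Lumen) > 56 (Verdant) > 43 (Alder) > 28 (Willow)
Brio wins with the highest bid; price is set by the runner-up at €95.

Brio pays €95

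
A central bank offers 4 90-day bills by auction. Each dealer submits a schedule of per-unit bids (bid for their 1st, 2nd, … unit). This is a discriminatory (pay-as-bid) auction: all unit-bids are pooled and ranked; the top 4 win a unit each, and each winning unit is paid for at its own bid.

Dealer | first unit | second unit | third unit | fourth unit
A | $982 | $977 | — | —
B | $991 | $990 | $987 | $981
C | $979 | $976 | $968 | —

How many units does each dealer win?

Pooled unit-bids ranked (top 4): 991 (B-1), 990 (B-2), 987 (B-3), 982 (A-1)
Next rejected bid: $981 (not a price — pay-as-bid).
Allocation: A 1, B 3.

A 1, B 3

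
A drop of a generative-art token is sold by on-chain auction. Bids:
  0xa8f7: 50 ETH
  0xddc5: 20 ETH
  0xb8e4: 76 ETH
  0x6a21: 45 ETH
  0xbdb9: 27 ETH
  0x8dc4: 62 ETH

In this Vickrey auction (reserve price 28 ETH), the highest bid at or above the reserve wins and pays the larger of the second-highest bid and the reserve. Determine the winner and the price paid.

Bids ranked: 76 (0xb8e4) > 62 (0x8dc4) > 50 (0xa8f7) > 45 (0x6a21) > 27 (0xbdb9) > 20 (0xddc5)
Highest eligible bid: 0xb8e4 at 76 ETH.
Second-highest bid 62 ETH exceeds the reserve 28 ETH → payment 62 ETH.

0xb8e4 pays 62 ETH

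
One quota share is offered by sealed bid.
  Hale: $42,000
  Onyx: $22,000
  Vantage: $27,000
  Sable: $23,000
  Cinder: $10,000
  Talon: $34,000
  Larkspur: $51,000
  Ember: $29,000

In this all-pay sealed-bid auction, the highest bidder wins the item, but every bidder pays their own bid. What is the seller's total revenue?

Total revenue: $238,000

Rule: the highest bidder wins the item, but every bidder pays their own bid.
Bids ranked: 51,000 (Larkspur) > 42,000 (Hale) > 34,000 (Talon) > 29,000 (Ember) > 27,000 (Vantage) > 23,000 (Sable) > …
Larkspur wins with the top bid; all bids are sunk regardless.
Every bidder forfeits their bid regardless of winning.
Revenue = 42,000 + 22,000 + 27,000 + 23,000 + 10,000 + 34,000 + 51,000 + 29,000 = $238,000.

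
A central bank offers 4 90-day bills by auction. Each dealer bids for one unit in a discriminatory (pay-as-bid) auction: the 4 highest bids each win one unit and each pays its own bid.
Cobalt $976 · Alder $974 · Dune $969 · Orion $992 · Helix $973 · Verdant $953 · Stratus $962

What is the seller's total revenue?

Total revenue: $3,915

Ordering the bids: 992 (Orion), 976 (Cobalt), 974 (Alder), 973 (Helix), 969 (Dune), 962 (Stratus), …
Winners (4 units): Orion, Cobalt, Alder, Helix.
Total revenue = 992 + 976 + 974 + 973 = $3,915.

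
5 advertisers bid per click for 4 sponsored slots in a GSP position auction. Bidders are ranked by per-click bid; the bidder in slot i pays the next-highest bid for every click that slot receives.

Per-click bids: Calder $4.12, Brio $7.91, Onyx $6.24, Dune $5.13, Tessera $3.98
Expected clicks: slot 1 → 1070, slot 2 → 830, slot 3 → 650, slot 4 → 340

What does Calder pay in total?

Calder pays $1353.20

Per-click bids in order: $7.91 (Brio) > $6.24 (Onyx) > $5.13 (Dune) > $4.12 (Calder) > $3.98 (Tessera)
Calder holds slot 4 → pays next bid $3.98 × 340 clicks = $1353.20.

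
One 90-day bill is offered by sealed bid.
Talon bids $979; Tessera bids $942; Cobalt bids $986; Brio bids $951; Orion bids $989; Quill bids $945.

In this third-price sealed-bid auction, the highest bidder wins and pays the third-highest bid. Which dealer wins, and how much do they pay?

Orion pays $979

Sorting bids: 989 (Orion) > 986 (Cobalt) > 979 (Talon) > 951 (Brio) > 945 (Quill) > 942 (Tessera)
Orion wins; payment is bid #3 in the ranking = $979.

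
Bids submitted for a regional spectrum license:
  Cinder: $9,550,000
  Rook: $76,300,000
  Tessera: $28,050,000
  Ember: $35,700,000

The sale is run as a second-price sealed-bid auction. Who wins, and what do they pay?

Rook pays $35,700,000

Bids in order: 76,300,000 (Rook) > 35,700,000 (Ember) > 28,050,000 (Tessera) > 9,550,000 (Cinder)
Second-price: Rook pays Ember's bid of $35,700,000.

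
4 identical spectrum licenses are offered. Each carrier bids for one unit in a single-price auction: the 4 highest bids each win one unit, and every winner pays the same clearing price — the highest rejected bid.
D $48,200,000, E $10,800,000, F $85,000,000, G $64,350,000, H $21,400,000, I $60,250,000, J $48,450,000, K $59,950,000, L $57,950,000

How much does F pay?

Bids ranked high→low: 85,000,000 (F), 64,350,000 (G), 60,250,000 (I), 59,950,000 (K), 57,950,000 (L), 48,450,000 (J), …
The 4 highest are F, G, I, K.
Clearing price = highest rejected bid = $57,950,000.
F wins → pays $57,950,000.

F pays $57,950,000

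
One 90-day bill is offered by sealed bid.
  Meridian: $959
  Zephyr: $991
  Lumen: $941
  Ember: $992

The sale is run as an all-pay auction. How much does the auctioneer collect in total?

Rule: the highest bidder wins the item, but every bidder pays their own bid.
Bids in order: 992 (Ember) > 991 (Zephyr) > 959 (Meridian) > 941 (Lumen)
Ember wins with the top bid; all bids are sunk regardless.
Every bidder forfeits their bid regardless of winning.
Revenue = 959 + 991 + 941 + 992 = $3,883.

Total revenue: $3,883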